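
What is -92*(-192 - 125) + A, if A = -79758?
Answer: -50594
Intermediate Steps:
-92*(-192 - 125) + A = -92*(-192 - 125) - 79758 = -92*(-317) - 79758 = 29164 - 79758 = -50594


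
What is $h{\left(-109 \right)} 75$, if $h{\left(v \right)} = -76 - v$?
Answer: $2475$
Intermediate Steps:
$h{\left(-109 \right)} 75 = \left(-76 - -109\right) 75 = \left(-76 + 109\right) 75 = 33 \cdot 75 = 2475$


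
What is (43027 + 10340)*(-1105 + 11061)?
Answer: 531321852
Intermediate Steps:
(43027 + 10340)*(-1105 + 11061) = 53367*9956 = 531321852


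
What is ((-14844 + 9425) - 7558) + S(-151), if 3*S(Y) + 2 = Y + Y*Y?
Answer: -16283/3 ≈ -5427.7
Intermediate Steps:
S(Y) = -2/3 + Y/3 + Y**2/3 (S(Y) = -2/3 + (Y + Y*Y)/3 = -2/3 + (Y + Y**2)/3 = -2/3 + (Y/3 + Y**2/3) = -2/3 + Y/3 + Y**2/3)
((-14844 + 9425) - 7558) + S(-151) = ((-14844 + 9425) - 7558) + (-2/3 + (1/3)*(-151) + (1/3)*(-151)**2) = (-5419 - 7558) + (-2/3 - 151/3 + (1/3)*22801) = -12977 + (-2/3 - 151/3 + 22801/3) = -12977 + 22648/3 = -16283/3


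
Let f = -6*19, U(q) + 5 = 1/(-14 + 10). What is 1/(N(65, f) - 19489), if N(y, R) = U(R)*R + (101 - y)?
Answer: -2/37709 ≈ -5.3038e-5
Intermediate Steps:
U(q) = -21/4 (U(q) = -5 + 1/(-14 + 10) = -5 + 1/(-4) = -5 - 1/4 = -21/4)
f = -114
N(y, R) = 101 - y - 21*R/4 (N(y, R) = -21*R/4 + (101 - y) = 101 - y - 21*R/4)
1/(N(65, f) - 19489) = 1/((101 - 1*65 - 21/4*(-114)) - 19489) = 1/((101 - 65 + 1197/2) - 19489) = 1/(1269/2 - 19489) = 1/(-37709/2) = -2/37709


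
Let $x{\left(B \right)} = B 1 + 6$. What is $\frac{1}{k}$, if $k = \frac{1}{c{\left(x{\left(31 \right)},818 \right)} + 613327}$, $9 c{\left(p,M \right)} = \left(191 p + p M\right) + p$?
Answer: $\frac{5557313}{9} \approx 6.1748 \cdot 10^{5}$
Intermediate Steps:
$x{\left(B \right)} = 6 + B$ ($x{\left(B \right)} = B + 6 = 6 + B$)
$c{\left(p,M \right)} = \frac{64 p}{3} + \frac{M p}{9}$ ($c{\left(p,M \right)} = \frac{\left(191 p + p M\right) + p}{9} = \frac{\left(191 p + M p\right) + p}{9} = \frac{192 p + M p}{9} = \frac{64 p}{3} + \frac{M p}{9}$)
$k = \frac{9}{5557313}$ ($k = \frac{1}{\frac{\left(6 + 31\right) \left(192 + 818\right)}{9} + 613327} = \frac{1}{\frac{1}{9} \cdot 37 \cdot 1010 + 613327} = \frac{1}{\frac{37370}{9} + 613327} = \frac{1}{\frac{5557313}{9}} = \frac{9}{5557313} \approx 1.6195 \cdot 10^{-6}$)
$\frac{1}{k} = \frac{1}{\frac{9}{5557313}} = \frac{5557313}{9}$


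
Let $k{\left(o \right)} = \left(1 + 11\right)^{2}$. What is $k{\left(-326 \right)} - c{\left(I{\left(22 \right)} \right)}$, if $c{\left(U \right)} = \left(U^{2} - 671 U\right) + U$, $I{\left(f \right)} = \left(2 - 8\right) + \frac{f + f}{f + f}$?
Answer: $-3231$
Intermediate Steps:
$k{\left(o \right)} = 144$ ($k{\left(o \right)} = 12^{2} = 144$)
$I{\left(f \right)} = -5$ ($I{\left(f \right)} = -6 + \frac{2 f}{2 f} = -6 + 2 f \frac{1}{2 f} = -6 + 1 = -5$)
$c{\left(U \right)} = U^{2} - 670 U$
$k{\left(-326 \right)} - c{\left(I{\left(22 \right)} \right)} = 144 - - 5 \left(-670 - 5\right) = 144 - \left(-5\right) \left(-675\right) = 144 - 3375 = -3231$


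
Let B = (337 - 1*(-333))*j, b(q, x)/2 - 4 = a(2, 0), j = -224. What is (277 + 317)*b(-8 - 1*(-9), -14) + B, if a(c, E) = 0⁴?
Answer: -145328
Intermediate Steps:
a(c, E) = 0
b(q, x) = 8 (b(q, x) = 8 + 2*0 = 8 + 0 = 8)
B = -150080 (B = (337 - 1*(-333))*(-224) = (337 + 333)*(-224) = 670*(-224) = -150080)
(277 + 317)*b(-8 - 1*(-9), -14) + B = (277 + 317)*8 - 150080 = 594*8 - 150080 = 4752 - 150080 = -145328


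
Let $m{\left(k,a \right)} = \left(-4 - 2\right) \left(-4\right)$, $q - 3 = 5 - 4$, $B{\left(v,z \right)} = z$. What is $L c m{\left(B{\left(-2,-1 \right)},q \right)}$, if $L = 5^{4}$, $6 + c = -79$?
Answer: $-1275000$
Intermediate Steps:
$c = -85$ ($c = -6 - 79 = -85$)
$q = 4$ ($q = 3 + \left(5 - 4\right) = 3 + 1 = 4$)
$m{\left(k,a \right)} = 24$ ($m{\left(k,a \right)} = \left(-6\right) \left(-4\right) = 24$)
$L = 625$
$L c m{\left(B{\left(-2,-1 \right)},q \right)} = 625 \left(-85\right) 24 = \left(-53125\right) 24 = -1275000$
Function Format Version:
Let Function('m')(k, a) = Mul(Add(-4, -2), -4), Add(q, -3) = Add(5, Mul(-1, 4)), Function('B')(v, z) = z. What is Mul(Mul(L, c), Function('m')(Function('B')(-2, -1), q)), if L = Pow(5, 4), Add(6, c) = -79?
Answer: -1275000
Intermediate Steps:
c = -85 (c = Add(-6, -79) = -85)
q = 4 (q = Add(3, Add(5, Mul(-1, 4))) = Add(3, Add(5, -4)) = Add(3, 1) = 4)
Function('m')(k, a) = 24 (Function('m')(k, a) = Mul(-6, -4) = 24)
L = 625
Mul(Mul(L, c), Function('m')(Function('B')(-2, -1), q)) = Mul(Mul(625, -85), 24) = Mul(-53125, 24) = -1275000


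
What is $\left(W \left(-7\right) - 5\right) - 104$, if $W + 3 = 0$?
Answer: $-88$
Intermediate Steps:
$W = -3$ ($W = -3 + 0 = -3$)
$\left(W \left(-7\right) - 5\right) - 104 = \left(\left(-3\right) \left(-7\right) - 5\right) - 104 = \left(21 - 5\right) - 104 = 16 - 104 = -88$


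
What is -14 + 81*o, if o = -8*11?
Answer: -7142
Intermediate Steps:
o = -88
-14 + 81*o = -14 + 81*(-88) = -14 - 7128 = -7142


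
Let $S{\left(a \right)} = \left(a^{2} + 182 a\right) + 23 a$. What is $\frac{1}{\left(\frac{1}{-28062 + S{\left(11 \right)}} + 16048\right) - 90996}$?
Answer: $- \frac{25686}{1925114329} \approx -1.3343 \cdot 10^{-5}$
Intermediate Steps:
$S{\left(a \right)} = a^{2} + 205 a$
$\frac{1}{\left(\frac{1}{-28062 + S{\left(11 \right)}} + 16048\right) - 90996} = \frac{1}{\left(\frac{1}{-28062 + 11 \left(205 + 11\right)} + 16048\right) - 90996} = \frac{1}{\left(\frac{1}{-28062 + 11 \cdot 216} + 16048\right) - 90996} = \frac{1}{\left(\frac{1}{-28062 + 2376} + 16048\right) - 90996} = \frac{1}{\left(\frac{1}{-25686} + 16048\right) - 90996} = \frac{1}{\left(- \frac{1}{25686} + 16048\right) - 90996} = \frac{1}{\frac{412208927}{25686} - 90996} = \frac{1}{- \frac{1925114329}{25686}} = - \frac{25686}{1925114329}$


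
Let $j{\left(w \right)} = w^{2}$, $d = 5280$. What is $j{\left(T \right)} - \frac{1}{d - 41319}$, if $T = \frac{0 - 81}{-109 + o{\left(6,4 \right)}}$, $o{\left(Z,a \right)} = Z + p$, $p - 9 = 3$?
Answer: $\frac{236460160}{298438959} \approx 0.79232$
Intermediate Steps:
$p = 12$ ($p = 9 + 3 = 12$)
$o{\left(Z,a \right)} = 12 + Z$ ($o{\left(Z,a \right)} = Z + 12 = 12 + Z$)
$T = \frac{81}{91}$ ($T = \frac{0 - 81}{-109 + \left(12 + 6\right)} = - \frac{81}{-109 + 18} = - \frac{81}{-91} = \left(-81\right) \left(- \frac{1}{91}\right) = \frac{81}{91} \approx 0.89011$)
$j{\left(T \right)} - \frac{1}{d - 41319} = \left(\frac{81}{91}\right)^{2} - \frac{1}{5280 - 41319} = \frac{6561}{8281} - \frac{1}{-36039} = \frac{6561}{8281} - - \frac{1}{36039} = \frac{6561}{8281} + \frac{1}{36039} = \frac{236460160}{298438959}$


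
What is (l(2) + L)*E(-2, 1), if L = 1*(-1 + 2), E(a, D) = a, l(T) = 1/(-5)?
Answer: -8/5 ≈ -1.6000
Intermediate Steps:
l(T) = -1/5
L = 1 (L = 1*1 = 1)
(l(2) + L)*E(-2, 1) = (-1/5 + 1)*(-2) = (4/5)*(-2) = -8/5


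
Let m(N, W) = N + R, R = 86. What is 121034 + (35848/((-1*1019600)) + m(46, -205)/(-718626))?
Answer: 1847560952126549/15264813950 ≈ 1.2103e+5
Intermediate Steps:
m(N, W) = 86 + N (m(N, W) = N + 86 = 86 + N)
121034 + (35848/((-1*1019600)) + m(46, -205)/(-718626)) = 121034 + (35848/((-1*1019600)) + (86 + 46)/(-718626)) = 121034 + (35848/(-1019600) + 132*(-1/718626)) = 121034 + (35848*(-1/1019600) - 22/119771) = 121034 + (-4481/127450 - 22/119771) = 121034 - 539497751/15264813950 = 1847560952126549/15264813950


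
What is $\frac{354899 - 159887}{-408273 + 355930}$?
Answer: $- \frac{195012}{52343} \approx -3.7257$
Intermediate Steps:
$\frac{354899 - 159887}{-408273 + 355930} = \frac{195012}{-52343} = 195012 \left(- \frac{1}{52343}\right) = - \frac{195012}{52343}$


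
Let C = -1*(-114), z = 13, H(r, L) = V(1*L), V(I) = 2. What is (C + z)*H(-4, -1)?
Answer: 254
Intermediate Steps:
H(r, L) = 2
C = 114
(C + z)*H(-4, -1) = (114 + 13)*2 = 127*2 = 254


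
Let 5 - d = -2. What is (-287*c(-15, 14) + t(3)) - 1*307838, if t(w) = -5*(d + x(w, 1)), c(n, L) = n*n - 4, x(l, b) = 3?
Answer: -371315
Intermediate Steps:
d = 7 (d = 5 - 1*(-2) = 5 + 2 = 7)
c(n, L) = -4 + n² (c(n, L) = n² - 4 = -4 + n²)
t(w) = -50 (t(w) = -5*(7 + 3) = -5*10 = -50)
(-287*c(-15, 14) + t(3)) - 1*307838 = (-287*(-4 + (-15)²) - 50) - 1*307838 = (-287*(-4 + 225) - 50) - 307838 = (-287*221 - 50) - 307838 = (-63427 - 50) - 307838 = -63477 - 307838 = -371315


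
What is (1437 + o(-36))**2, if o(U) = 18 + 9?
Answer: 2143296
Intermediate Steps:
o(U) = 27
(1437 + o(-36))**2 = (1437 + 27)**2 = 1464**2 = 2143296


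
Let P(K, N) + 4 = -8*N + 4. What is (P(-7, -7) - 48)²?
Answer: 64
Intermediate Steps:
P(K, N) = -8*N (P(K, N) = -4 + (-8*N + 4) = -4 + (4 - 8*N) = -8*N)
(P(-7, -7) - 48)² = (-8*(-7) - 48)² = (56 - 48)² = 8² = 64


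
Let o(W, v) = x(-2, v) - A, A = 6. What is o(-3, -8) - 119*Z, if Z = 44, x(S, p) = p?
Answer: -5250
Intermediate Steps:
o(W, v) = -6 + v (o(W, v) = v - 1*6 = v - 6 = -6 + v)
o(-3, -8) - 119*Z = (-6 - 8) - 119*44 = -14 - 5236 = -5250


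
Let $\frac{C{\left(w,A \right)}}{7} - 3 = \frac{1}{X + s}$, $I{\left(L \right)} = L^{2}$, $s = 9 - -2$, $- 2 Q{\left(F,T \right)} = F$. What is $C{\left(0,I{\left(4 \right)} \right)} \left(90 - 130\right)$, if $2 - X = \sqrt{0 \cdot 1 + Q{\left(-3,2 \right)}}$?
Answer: $- \frac{57736}{67} - \frac{56 \sqrt{6}}{67} \approx -863.78$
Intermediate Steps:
$Q{\left(F,T \right)} = - \frac{F}{2}$
$s = 11$ ($s = 9 + 2 = 11$)
$X = 2 - \frac{\sqrt{6}}{2}$ ($X = 2 - \sqrt{0 \cdot 1 - - \frac{3}{2}} = 2 - \sqrt{0 + \frac{3}{2}} = 2 - \sqrt{\frac{3}{2}} = 2 - \frac{\sqrt{6}}{2} \approx 0.77526$)
$C{\left(w,A \right)} = 21 + \frac{7}{13 - \frac{\sqrt{6}}{2}}$ ($C{\left(w,A \right)} = 21 + \frac{7}{\left(2 - \frac{\sqrt{6}}{2}\right) + 11} = 21 + \frac{7}{13 - \frac{\sqrt{6}}{2}}$)
$C{\left(0,I{\left(4 \right)} \right)} \left(90 - 130\right) = \left(\frac{7217}{335} + \frac{7 \sqrt{6}}{335}\right) \left(90 - 130\right) = \left(\frac{7217}{335} + \frac{7 \sqrt{6}}{335}\right) \left(-40\right) = - \frac{57736}{67} - \frac{56 \sqrt{6}}{67}$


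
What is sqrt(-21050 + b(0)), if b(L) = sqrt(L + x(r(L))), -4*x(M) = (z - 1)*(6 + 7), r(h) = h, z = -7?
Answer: sqrt(-21050 + sqrt(26)) ≈ 145.07*I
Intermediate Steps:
x(M) = 26 (x(M) = -(-7 - 1)*(6 + 7)/4 = -(-2)*13 = -1/4*(-104) = 26)
b(L) = sqrt(26 + L) (b(L) = sqrt(L + 26) = sqrt(26 + L))
sqrt(-21050 + b(0)) = sqrt(-21050 + sqrt(26 + 0)) = sqrt(-21050 + sqrt(26))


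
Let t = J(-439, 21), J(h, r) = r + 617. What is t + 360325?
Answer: 360963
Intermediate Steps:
J(h, r) = 617 + r
t = 638 (t = 617 + 21 = 638)
t + 360325 = 638 + 360325 = 360963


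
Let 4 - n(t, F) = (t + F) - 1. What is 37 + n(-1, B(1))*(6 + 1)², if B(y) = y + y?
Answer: 233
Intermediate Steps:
B(y) = 2*y
n(t, F) = 5 - F - t (n(t, F) = 4 - ((t + F) - 1) = 4 - ((F + t) - 1) = 4 - (-1 + F + t) = 4 + (1 - F - t) = 5 - F - t)
37 + n(-1, B(1))*(6 + 1)² = 37 + (5 - 2 - 1*(-1))*(6 + 1)² = 37 + (5 - 1*2 + 1)*7² = 37 + (5 - 2 + 1)*49 = 37 + 4*49 = 37 + 196 = 233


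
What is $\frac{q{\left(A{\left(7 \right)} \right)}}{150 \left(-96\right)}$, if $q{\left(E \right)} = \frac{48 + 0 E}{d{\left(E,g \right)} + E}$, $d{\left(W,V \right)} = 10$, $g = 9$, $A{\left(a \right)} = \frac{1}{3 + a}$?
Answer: $- \frac{1}{3030} \approx -0.00033003$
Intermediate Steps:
$q{\left(E \right)} = \frac{48}{10 + E}$ ($q{\left(E \right)} = \frac{48 + 0 E}{10 + E} = \frac{48 + 0}{10 + E} = \frac{48}{10 + E}$)
$\frac{q{\left(A{\left(7 \right)} \right)}}{150 \left(-96\right)} = \frac{48 \frac{1}{10 + \frac{1}{3 + 7}}}{150 \left(-96\right)} = \frac{48 \frac{1}{10 + \frac{1}{10}}}{-14400} = \frac{48}{10 + \frac{1}{10}} \left(- \frac{1}{14400}\right) = \frac{48}{\frac{101}{10}} \left(- \frac{1}{14400}\right) = 48 \cdot \frac{10}{101} \left(- \frac{1}{14400}\right) = \frac{480}{101} \left(- \frac{1}{14400}\right) = - \frac{1}{3030}$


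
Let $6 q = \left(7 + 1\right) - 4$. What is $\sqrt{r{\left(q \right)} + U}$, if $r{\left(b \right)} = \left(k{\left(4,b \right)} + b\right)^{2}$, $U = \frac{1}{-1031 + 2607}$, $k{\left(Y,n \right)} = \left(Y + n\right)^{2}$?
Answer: $\frac{\sqrt{25337030890}}{7092} \approx 22.444$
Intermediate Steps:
$q = \frac{2}{3}$ ($q = \frac{\left(7 + 1\right) - 4}{6} = \frac{8 - 4}{6} = \frac{1}{6} \cdot 4 = \frac{2}{3} \approx 0.66667$)
$U = \frac{1}{1576} \approx 0.00063452$
$r{\left(b \right)} = \left(b + \left(4 + b\right)^{2}\right)^{2}$ ($r{\left(b \right)} = \left(\left(4 + b\right)^{2} + b\right)^{2} = \left(b + \left(4 + b\right)^{2}\right)^{2}$)
$\sqrt{r{\left(q \right)} + U} = \sqrt{\left(\frac{2}{3} + \left(4 + \frac{2}{3}\right)^{2}\right)^{2} + \frac{1}{1576}} = \sqrt{\left(\frac{2}{3} + \left(\frac{14}{3}\right)^{2}\right)^{2} + \frac{1}{1576}} = \sqrt{\left(\frac{2}{3} + \frac{196}{9}\right)^{2} + \frac{1}{1576}} = \sqrt{\left(\frac{202}{9}\right)^{2} + \frac{1}{1576}} = \sqrt{\frac{40804}{81} + \frac{1}{1576}} = \sqrt{\frac{64307185}{127656}} = \frac{\sqrt{25337030890}}{7092}$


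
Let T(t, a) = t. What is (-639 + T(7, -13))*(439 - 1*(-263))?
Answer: -443664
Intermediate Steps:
(-639 + T(7, -13))*(439 - 1*(-263)) = (-639 + 7)*(439 - 1*(-263)) = -632*(439 + 263) = -632*702 = -443664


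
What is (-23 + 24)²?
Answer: 1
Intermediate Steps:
(-23 + 24)² = 1² = 1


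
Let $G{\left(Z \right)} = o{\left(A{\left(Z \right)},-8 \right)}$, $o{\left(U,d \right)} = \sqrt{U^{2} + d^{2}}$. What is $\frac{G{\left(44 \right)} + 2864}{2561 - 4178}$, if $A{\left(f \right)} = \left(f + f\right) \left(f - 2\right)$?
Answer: $- \frac{2864}{1617} - \frac{8 \sqrt{213445}}{1617} \approx -4.0569$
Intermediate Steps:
$A{\left(f \right)} = 2 f \left(-2 + f\right)$
$G{\left(Z \right)} = \sqrt{64 + 4 Z^{2} \left(-2 + Z\right)^{2}}$ ($G{\left(Z \right)} = \sqrt{\left(2 Z \left(-2 + Z\right)\right)^{2} + \left(-8\right)^{2}} = \sqrt{4 Z^{2} \left(-2 + Z\right)^{2} + 64} = \sqrt{64 + 4 Z^{2} \left(-2 + Z\right)^{2}}$)
$\frac{G{\left(44 \right)} + 2864}{2561 - 4178} = \frac{2 \sqrt{16 + 44^{2} \left(-2 + 44\right)^{2}} + 2864}{2561 - 4178} = \frac{2 \sqrt{16 + 1936 \cdot 42^{2}} + 2864}{-1617} = \left(2 \sqrt{16 + 1936 \cdot 1764} + 2864\right) \left(- \frac{1}{1617}\right) = \left(2 \sqrt{16 + 3415104} + 2864\right) \left(- \frac{1}{1617}\right) = \left(2 \sqrt{3415120} + 2864\right) \left(- \frac{1}{1617}\right) = \left(2 \cdot 4 \sqrt{213445} + 2864\right) \left(- \frac{1}{1617}\right) = \left(8 \sqrt{213445} + 2864\right) \left(- \frac{1}{1617}\right) = \left(2864 + 8 \sqrt{213445}\right) \left(- \frac{1}{1617}\right) = - \frac{2864}{1617} - \frac{8 \sqrt{213445}}{1617}$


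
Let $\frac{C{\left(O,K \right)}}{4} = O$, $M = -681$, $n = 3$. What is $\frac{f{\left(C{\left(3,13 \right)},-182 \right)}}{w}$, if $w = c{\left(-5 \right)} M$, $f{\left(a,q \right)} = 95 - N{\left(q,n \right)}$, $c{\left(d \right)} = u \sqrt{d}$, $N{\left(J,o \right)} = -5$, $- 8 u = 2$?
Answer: $- \frac{80 i \sqrt{5}}{681} \approx - 0.26268 i$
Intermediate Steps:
$u = - \frac{1}{4}$ ($u = \left(- \frac{1}{8}\right) 2 = - \frac{1}{4} \approx -0.25$)
$C{\left(O,K \right)} = 4 O$
$c{\left(d \right)} = - \frac{\sqrt{d}}{4}$
$f{\left(a,q \right)} = 100$ ($f{\left(a,q \right)} = 95 - -5 = 95 + 5 = 100$)
$w = \frac{681 i \sqrt{5}}{4}$ ($w = - \frac{\sqrt{-5}}{4} \left(-681\right) = - \frac{i \sqrt{5}}{4} \left(-681\right) = \frac{681 i \sqrt{5}}{4} \approx 380.69 i$)
$\frac{f{\left(C{\left(3,13 \right)},-182 \right)}}{w} = \frac{100}{\frac{681}{4} i \sqrt{5}} = 100 \left(- \frac{4 i \sqrt{5}}{3405}\right) = - \frac{80 i \sqrt{5}}{681}$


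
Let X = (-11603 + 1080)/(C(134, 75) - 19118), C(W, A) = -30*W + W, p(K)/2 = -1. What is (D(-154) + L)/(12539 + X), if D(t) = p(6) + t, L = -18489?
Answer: -428909580/288457679 ≈ -1.4869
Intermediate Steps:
p(K) = -2 (p(K) = 2*(-1) = -2)
C(W, A) = -29*W
D(t) = -2 + t
X = 10523/23004 (X = (-11603 + 1080)/(-29*134 - 19118) = -10523/(-3886 - 19118) = -10523/(-23004) = -10523*(-1/23004) = 10523/23004 ≈ 0.45744)
(D(-154) + L)/(12539 + X) = ((-2 - 154) - 18489)/(12539 + 10523/23004) = (-156 - 18489)/(288457679/23004) = -18645*23004/288457679 = -428909580/288457679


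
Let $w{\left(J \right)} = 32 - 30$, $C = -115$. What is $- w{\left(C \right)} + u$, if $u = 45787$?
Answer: $45785$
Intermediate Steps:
$w{\left(J \right)} = 2$ ($w{\left(J \right)} = 32 - 30 = 2$)
$- w{\left(C \right)} + u = \left(-1\right) 2 + 45787 = -2 + 45787 = 45785$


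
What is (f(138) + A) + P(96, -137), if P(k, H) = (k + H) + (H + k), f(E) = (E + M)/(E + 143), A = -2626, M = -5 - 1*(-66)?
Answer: -760749/281 ≈ -2707.3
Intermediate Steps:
M = 61 (M = -5 + 66 = 61)
f(E) = (61 + E)/(143 + E) (f(E) = (E + 61)/(E + 143) = (61 + E)/(143 + E))
P(k, H) = 2*H + 2*k (P(k, H) = (H + k) + (H + k) = 2*H + 2*k)
(f(138) + A) + P(96, -137) = ((61 + 138)/(143 + 138) - 2626) + (2*(-137) + 2*96) = (199/281 - 2626) + (-274 + 192) = ((1/281)*199 - 2626) - 82 = (199/281 - 2626) - 82 = -737707/281 - 82 = -760749/281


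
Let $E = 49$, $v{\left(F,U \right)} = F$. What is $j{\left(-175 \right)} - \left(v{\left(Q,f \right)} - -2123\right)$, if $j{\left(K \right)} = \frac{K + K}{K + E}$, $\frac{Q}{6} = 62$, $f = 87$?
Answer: $- \frac{22430}{9} \approx -2492.2$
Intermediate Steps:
$Q = 372$ ($Q = 6 \cdot 62 = 372$)
$j{\left(K \right)} = \frac{2 K}{49 + K}$ ($j{\left(K \right)} = \frac{K + K}{K + 49} = \frac{2 K}{49 + K}$)
$j{\left(-175 \right)} - \left(v{\left(Q,f \right)} - -2123\right) = 2 \left(-175\right) \frac{1}{49 - 175} - \left(372 - -2123\right) = 2 \left(-175\right) \frac{1}{-126} - \left(372 + 2123\right) = 2 \left(-175\right) \left(- \frac{1}{126}\right) - 2495 = \frac{25}{9} - 2495 = - \frac{22430}{9}$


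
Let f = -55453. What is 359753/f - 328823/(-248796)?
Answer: -71270885569/13796484588 ≈ -5.1659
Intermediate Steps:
359753/f - 328823/(-248796) = 359753/(-55453) - 328823/(-248796) = 359753*(-1/55453) - 328823*(-1/248796) = -359753/55453 + 328823/248796 = -71270885569/13796484588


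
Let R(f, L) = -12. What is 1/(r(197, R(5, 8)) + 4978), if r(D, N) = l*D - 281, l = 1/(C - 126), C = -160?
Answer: 286/1343145 ≈ 0.00021293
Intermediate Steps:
l = -1/286 (l = 1/(-160 - 126) = 1/(-286) = -1/286 ≈ -0.0034965)
r(D, N) = -281 - D/286 (r(D, N) = -D/286 - 281 = -281 - D/286)
1/(r(197, R(5, 8)) + 4978) = 1/((-281 - 1/286*197) + 4978) = 1/((-281 - 197/286) + 4978) = 1/(-80563/286 + 4978) = 1/(1343145/286) = 286/1343145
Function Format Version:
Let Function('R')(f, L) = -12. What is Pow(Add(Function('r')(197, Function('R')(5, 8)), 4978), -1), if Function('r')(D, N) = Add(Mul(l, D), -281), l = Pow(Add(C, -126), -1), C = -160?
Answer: Rational(286, 1343145) ≈ 0.00021293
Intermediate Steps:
l = Rational(-1, 286) (l = Pow(Add(-160, -126), -1) = Pow(-286, -1) = Rational(-1, 286) ≈ -0.0034965)
Function('r')(D, N) = Add(-281, Mul(Rational(-1, 286), D)) (Function('r')(D, N) = Add(Mul(Rational(-1, 286), D), -281) = Add(-281, Mul(Rational(-1, 286), D)))
Pow(Add(Function('r')(197, Function('R')(5, 8)), 4978), -1) = Pow(Add(Add(-281, Mul(Rational(-1, 286), 197)), 4978), -1) = Pow(Add(Add(-281, Rational(-197, 286)), 4978), -1) = Pow(Add(Rational(-80563, 286), 4978), -1) = Pow(Rational(1343145, 286), -1) = Rational(286, 1343145)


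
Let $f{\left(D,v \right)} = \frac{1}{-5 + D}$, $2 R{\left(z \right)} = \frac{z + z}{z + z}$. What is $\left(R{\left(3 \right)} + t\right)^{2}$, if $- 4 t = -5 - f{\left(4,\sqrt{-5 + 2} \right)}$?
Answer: $\frac{9}{4} \approx 2.25$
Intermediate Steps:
$R{\left(z \right)} = \frac{1}{2}$ ($R{\left(z \right)} = \frac{\left(z + z\right) \frac{1}{z + z}}{2} = \frac{2 z \frac{1}{2 z}}{2} = \frac{1}{2} \cdot 1 = \frac{1}{2}$)
$t = 1$ ($t = - \frac{-5 - \frac{1}{-5 + 4}}{4} = - \frac{-5 - \frac{1}{-1}}{4} = - \frac{-5 - -1}{4} = - \frac{-5 + 1}{4} = \left(- \frac{1}{4}\right) \left(-4\right) = 1$)
$\left(R{\left(3 \right)} + t\right)^{2} = \left(\frac{1}{2} + 1\right)^{2} = \left(\frac{3}{2}\right)^{2} = \frac{9}{4}$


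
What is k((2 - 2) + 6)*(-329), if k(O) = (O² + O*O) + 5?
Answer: -25333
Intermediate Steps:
k(O) = 5 + 2*O² (k(O) = (O² + O²) + 5 = 2*O² + 5 = 5 + 2*O²)
k((2 - 2) + 6)*(-329) = (5 + 2*((2 - 2) + 6)²)*(-329) = (5 + 2*(0 + 6)²)*(-329) = (5 + 2*6²)*(-329) = (5 + 2*36)*(-329) = (5 + 72)*(-329) = 77*(-329) = -25333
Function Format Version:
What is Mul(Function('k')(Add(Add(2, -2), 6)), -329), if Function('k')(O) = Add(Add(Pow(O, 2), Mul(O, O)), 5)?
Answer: -25333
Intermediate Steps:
Function('k')(O) = Add(5, Mul(2, Pow(O, 2))) (Function('k')(O) = Add(Add(Pow(O, 2), Pow(O, 2)), 5) = Add(Mul(2, Pow(O, 2)), 5) = Add(5, Mul(2, Pow(O, 2))))
Mul(Function('k')(Add(Add(2, -2), 6)), -329) = Mul(Add(5, Mul(2, Pow(Add(Add(2, -2), 6), 2))), -329) = Mul(Add(5, Mul(2, Pow(Add(0, 6), 2))), -329) = Mul(Add(5, Mul(2, Pow(6, 2))), -329) = Mul(Add(5, Mul(2, 36)), -329) = Mul(Add(5, 72), -329) = Mul(77, -329) = -25333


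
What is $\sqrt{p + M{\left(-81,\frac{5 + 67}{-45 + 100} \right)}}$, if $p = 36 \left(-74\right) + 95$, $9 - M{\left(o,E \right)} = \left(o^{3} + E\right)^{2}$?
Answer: $\frac{7 i \sqrt{17435615236561}}{55} \approx 5.3144 \cdot 10^{5} i$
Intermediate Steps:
$M{\left(o,E \right)} = 9 - \left(E + o^{3}\right)^{2}$ ($M{\left(o,E \right)} = 9 - \left(o^{3} + E\right)^{2} = 9 - \left(E + o^{3}\right)^{2}$)
$p = -2569$ ($p = -2664 + 95 = -2569$)
$\sqrt{p + M{\left(-81,\frac{5 + 67}{-45 + 100} \right)}} = \sqrt{-2569 + \left(9 - \left(\frac{5 + 67}{-45 + 100} + \left(-81\right)^{3}\right)^{2}\right)} = \sqrt{-2569 + \left(9 - \left(\frac{72}{55} - 531441\right)^{2}\right)} = \sqrt{-2569 + \left(9 - \left(- \frac{29229183}{55}\right)^{2}\right)} = \sqrt{-2569 + \left(9 - \frac{854345138847489}{3025}\right)} = \sqrt{-2569 - \frac{854345138820264}{3025}} = \sqrt{- \frac{854345146591489}{3025}} = \frac{7 i \sqrt{17435615236561}}{55}$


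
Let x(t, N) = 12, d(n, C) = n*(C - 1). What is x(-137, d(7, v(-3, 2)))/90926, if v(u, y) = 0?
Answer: 6/45463 ≈ 0.00013198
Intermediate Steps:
d(n, C) = n*(-1 + C)
x(-137, d(7, v(-3, 2)))/90926 = 12/90926 = 12*(1/90926) = 6/45463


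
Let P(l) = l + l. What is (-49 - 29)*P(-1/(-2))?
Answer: -78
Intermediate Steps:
P(l) = 2*l
(-49 - 29)*P(-1/(-2)) = (-49 - 29)*(2*(-1/(-2))) = -156*(-1*(-1/2)) = -156/2 = -78*1 = -78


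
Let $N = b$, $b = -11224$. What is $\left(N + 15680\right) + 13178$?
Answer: $17634$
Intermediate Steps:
$N = -11224$
$\left(N + 15680\right) + 13178 = \left(-11224 + 15680\right) + 13178 = 4456 + 13178 = 17634$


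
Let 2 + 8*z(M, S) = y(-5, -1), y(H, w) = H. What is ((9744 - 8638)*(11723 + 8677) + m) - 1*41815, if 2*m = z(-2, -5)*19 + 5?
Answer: 360329267/16 ≈ 2.2521e+7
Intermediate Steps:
z(M, S) = -7/8 (z(M, S) = -1/4 + (1/8)*(-5) = -1/4 - 5/8 = -7/8)
m = -93/16 (m = (-7/8*19 + 5)/2 = (-133/8 + 5)/2 = (1/2)*(-93/8) = -93/16 ≈ -5.8125)
((9744 - 8638)*(11723 + 8677) + m) - 1*41815 = ((9744 - 8638)*(11723 + 8677) - 93/16) - 1*41815 = (1106*20400 - 93/16) - 41815 = (22562400 - 93/16) - 41815 = 360998307/16 - 41815 = 360329267/16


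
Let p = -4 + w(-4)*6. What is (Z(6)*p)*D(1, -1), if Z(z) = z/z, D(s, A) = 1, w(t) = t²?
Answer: 92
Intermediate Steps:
p = 92 (p = -4 + (-4)²*6 = -4 + 16*6 = -4 + 96 = 92)
Z(z) = 1
(Z(6)*p)*D(1, -1) = (1*92)*1 = 92*1 = 92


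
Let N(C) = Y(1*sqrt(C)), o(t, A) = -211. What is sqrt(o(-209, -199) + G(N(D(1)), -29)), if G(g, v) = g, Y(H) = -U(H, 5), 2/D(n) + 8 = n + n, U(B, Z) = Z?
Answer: 6*I*sqrt(6) ≈ 14.697*I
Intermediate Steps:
D(n) = 2/(-8 + 2*n) (D(n) = 2/(-8 + (n + n)) = 2/(-8 + 2*n))
Y(H) = -5 (Y(H) = -1*5 = -5)
N(C) = -5
sqrt(o(-209, -199) + G(N(D(1)), -29)) = sqrt(-211 - 5) = sqrt(-216) = 6*I*sqrt(6)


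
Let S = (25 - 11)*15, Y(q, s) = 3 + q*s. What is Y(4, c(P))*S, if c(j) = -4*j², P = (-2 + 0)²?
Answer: -53130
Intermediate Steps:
P = 4 (P = (-2)² = 4)
S = 210 (S = 14*15 = 210)
Y(4, c(P))*S = (3 + 4*(-4*4²))*210 = (3 + 4*(-4*16))*210 = (3 + 4*(-64))*210 = (3 - 256)*210 = -253*210 = -53130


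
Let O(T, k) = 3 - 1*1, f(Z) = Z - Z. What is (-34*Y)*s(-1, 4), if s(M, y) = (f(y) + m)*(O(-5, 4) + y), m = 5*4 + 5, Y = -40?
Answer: 204000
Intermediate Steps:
m = 25 (m = 20 + 5 = 25)
f(Z) = 0
O(T, k) = 2 (O(T, k) = 3 - 1 = 2)
s(M, y) = 50 + 25*y (s(M, y) = (0 + 25)*(2 + y) = 25*(2 + y) = 50 + 25*y)
(-34*Y)*s(-1, 4) = (-34*(-40))*(50 + 25*4) = 1360*(50 + 100) = 1360*150 = 204000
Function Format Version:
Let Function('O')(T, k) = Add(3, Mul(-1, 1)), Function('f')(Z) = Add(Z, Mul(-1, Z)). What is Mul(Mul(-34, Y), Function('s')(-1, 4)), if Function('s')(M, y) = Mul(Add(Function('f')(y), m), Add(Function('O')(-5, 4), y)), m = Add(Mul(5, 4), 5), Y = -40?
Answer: 204000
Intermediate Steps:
m = 25 (m = Add(20, 5) = 25)
Function('f')(Z) = 0
Function('O')(T, k) = 2 (Function('O')(T, k) = Add(3, -1) = 2)
Function('s')(M, y) = Add(50, Mul(25, y)) (Function('s')(M, y) = Mul(Add(0, 25), Add(2, y)) = Mul(25, Add(2, y)) = Add(50, Mul(25, y)))
Mul(Mul(-34, Y), Function('s')(-1, 4)) = Mul(Mul(-34, -40), Add(50, Mul(25, 4))) = Mul(1360, Add(50, 100)) = Mul(1360, 150) = 204000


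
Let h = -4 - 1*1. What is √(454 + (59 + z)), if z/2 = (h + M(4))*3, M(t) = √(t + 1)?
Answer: √(483 + 6*√5) ≈ 22.280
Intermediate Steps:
h = -5 (h = -4 - 1 = -5)
M(t) = √(1 + t)
z = -30 + 6*√5 (z = 2*((-5 + √(1 + 4))*3) = 2*((-5 + √5)*3) = 2*(-15 + 3*√5) = -30 + 6*√5 ≈ -16.584)
√(454 + (59 + z)) = √(454 + (59 + (-30 + 6*√5))) = √(454 + (29 + 6*√5)) = √(483 + 6*√5)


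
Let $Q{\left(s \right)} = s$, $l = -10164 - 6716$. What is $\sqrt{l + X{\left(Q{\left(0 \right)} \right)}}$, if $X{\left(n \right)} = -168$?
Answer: $2 i \sqrt{4262} \approx 130.57 i$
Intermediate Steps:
$l = -16880$ ($l = -10164 - 6716 = -16880$)
$\sqrt{l + X{\left(Q{\left(0 \right)} \right)}} = \sqrt{-16880 - 168} = \sqrt{-17048} = 2 i \sqrt{4262}$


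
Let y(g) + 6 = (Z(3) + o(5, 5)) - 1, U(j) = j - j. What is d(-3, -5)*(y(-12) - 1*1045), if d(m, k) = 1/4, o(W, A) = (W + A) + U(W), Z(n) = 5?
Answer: -1037/4 ≈ -259.25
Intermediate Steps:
U(j) = 0
o(W, A) = A + W (o(W, A) = (W + A) + 0 = (A + W) + 0 = A + W)
d(m, k) = ¼
y(g) = 8 (y(g) = -6 + ((5 + (5 + 5)) - 1) = -6 + ((5 + 10) - 1) = -6 + (15 - 1) = -6 + 14 = 8)
d(-3, -5)*(y(-12) - 1*1045) = (8 - 1*1045)/4 = (8 - 1045)/4 = (¼)*(-1037) = -1037/4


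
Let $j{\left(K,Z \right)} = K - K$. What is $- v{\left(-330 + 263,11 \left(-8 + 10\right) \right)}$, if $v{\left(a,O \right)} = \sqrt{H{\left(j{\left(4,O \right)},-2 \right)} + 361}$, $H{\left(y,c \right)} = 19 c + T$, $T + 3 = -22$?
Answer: $- \sqrt{298} \approx -17.263$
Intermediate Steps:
$T = -25$ ($T = -3 - 22 = -25$)
$j{\left(K,Z \right)} = 0$
$H{\left(y,c \right)} = -25 + 19 c$ ($H{\left(y,c \right)} = 19 c - 25 = -25 + 19 c$)
$v{\left(a,O \right)} = \sqrt{298}$ ($v{\left(a,O \right)} = \sqrt{\left(-25 + 19 \left(-2\right)\right) + 361} = \sqrt{\left(-25 - 38\right) + 361} = \sqrt{-63 + 361} = \sqrt{298}$)
$- v{\left(-330 + 263,11 \left(-8 + 10\right) \right)} = - \sqrt{298}$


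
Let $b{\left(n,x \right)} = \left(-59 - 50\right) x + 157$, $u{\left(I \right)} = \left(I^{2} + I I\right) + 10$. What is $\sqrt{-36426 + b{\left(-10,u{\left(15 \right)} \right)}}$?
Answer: $3 i \sqrt{9601} \approx 293.95 i$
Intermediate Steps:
$u{\left(I \right)} = 10 + 2 I^{2}$ ($u{\left(I \right)} = \left(I^{2} + I^{2}\right) + 10 = 2 I^{2} + 10 = 10 + 2 I^{2}$)
$b{\left(n,x \right)} = 157 - 109 x$ ($b{\left(n,x \right)} = - 109 x + 157 = 157 - 109 x$)
$\sqrt{-36426 + b{\left(-10,u{\left(15 \right)} \right)}} = \sqrt{-36426 + \left(157 - 109 \left(10 + 2 \cdot 15^{2}\right)\right)} = \sqrt{-36426 + \left(157 - 109 \left(10 + 2 \cdot 225\right)\right)} = \sqrt{-36426 + \left(157 - 109 \left(10 + 450\right)\right)} = \sqrt{-36426 + \left(157 - 50140\right)} = \sqrt{-36426 - 49983} = \sqrt{-86409} = 3 i \sqrt{9601}$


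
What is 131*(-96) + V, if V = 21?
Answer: -12555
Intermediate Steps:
131*(-96) + V = 131*(-96) + 21 = -12576 + 21 = -12555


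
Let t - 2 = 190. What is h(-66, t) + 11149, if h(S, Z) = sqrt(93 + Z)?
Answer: 11149 + sqrt(285) ≈ 11166.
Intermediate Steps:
t = 192 (t = 2 + 190 = 192)
h(-66, t) + 11149 = sqrt(93 + 192) + 11149 = sqrt(285) + 11149 = 11149 + sqrt(285)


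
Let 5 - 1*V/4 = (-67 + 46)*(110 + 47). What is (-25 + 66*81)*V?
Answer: 70279768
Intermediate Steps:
V = 13208 (V = 20 - 4*(-67 + 46)*(110 + 47) = 20 - (-84)*157 = 20 - 4*(-3297) = 20 + 13188 = 13208)
(-25 + 66*81)*V = (-25 + 66*81)*13208 = (-25 + 5346)*13208 = 5321*13208 = 70279768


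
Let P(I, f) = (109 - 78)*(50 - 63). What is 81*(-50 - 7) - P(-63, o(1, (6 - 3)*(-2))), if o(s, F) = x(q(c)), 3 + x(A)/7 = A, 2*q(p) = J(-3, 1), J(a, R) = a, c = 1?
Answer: -4214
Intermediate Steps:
q(p) = -3/2 (q(p) = (½)*(-3) = -3/2)
x(A) = -21 + 7*A
o(s, F) = -63/2 (o(s, F) = -21 + 7*(-3/2) = -21 - 21/2 = -63/2)
P(I, f) = -403 (P(I, f) = 31*(-13) = -403)
81*(-50 - 7) - P(-63, o(1, (6 - 3)*(-2))) = 81*(-50 - 7) - 1*(-403) = 81*(-57) + 403 = -4617 + 403 = -4214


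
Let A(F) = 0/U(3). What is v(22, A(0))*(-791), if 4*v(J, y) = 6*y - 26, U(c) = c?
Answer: 10283/2 ≈ 5141.5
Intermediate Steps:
A(F) = 0 (A(F) = 0/3 = 0*(⅓) = 0)
v(J, y) = -13/2 + 3*y/2 (v(J, y) = (6*y - 26)/4 = (-26 + 6*y)/4 = -13/2 + 3*y/2)
v(22, A(0))*(-791) = (-13/2 + (3/2)*0)*(-791) = (-13/2 + 0)*(-791) = -13/2*(-791) = 10283/2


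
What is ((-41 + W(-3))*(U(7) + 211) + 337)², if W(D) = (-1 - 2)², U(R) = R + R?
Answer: 47100769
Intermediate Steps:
U(R) = 2*R
W(D) = 9 (W(D) = (-3)² = 9)
((-41 + W(-3))*(U(7) + 211) + 337)² = ((-41 + 9)*(2*7 + 211) + 337)² = (-32*(14 + 211) + 337)² = (-32*225 + 337)² = (-7200 + 337)² = (-6863)² = 47100769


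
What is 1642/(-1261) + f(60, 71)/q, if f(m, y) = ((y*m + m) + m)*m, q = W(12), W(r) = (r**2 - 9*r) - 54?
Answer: -18412242/1261 ≈ -14601.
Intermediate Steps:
W(r) = -54 + r**2 - 9*r
q = -18 (q = -54 + 12**2 - 9*12 = -54 + 144 - 108 = -18)
f(m, y) = m*(2*m + m*y) (f(m, y) = ((m*y + m) + m)*m = ((m + m*y) + m)*m = (2*m + m*y)*m = m*(2*m + m*y))
1642/(-1261) + f(60, 71)/q = 1642/(-1261) + (60**2*(2 + 71))/(-18) = 1642*(-1/1261) + (3600*73)*(-1/18) = -1642/1261 + 262800*(-1/18) = -1642/1261 - 14600 = -18412242/1261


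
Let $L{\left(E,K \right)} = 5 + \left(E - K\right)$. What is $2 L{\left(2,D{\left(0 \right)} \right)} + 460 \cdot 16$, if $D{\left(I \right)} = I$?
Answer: $7374$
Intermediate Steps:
$L{\left(E,K \right)} = 5 + E - K$
$2 L{\left(2,D{\left(0 \right)} \right)} + 460 \cdot 16 = 2 \left(5 + 2 - 0\right) + 460 \cdot 16 = 2 \left(5 + 2 + 0\right) + 7360 = 2 \cdot 7 + 7360 = 14 + 7360 = 7374$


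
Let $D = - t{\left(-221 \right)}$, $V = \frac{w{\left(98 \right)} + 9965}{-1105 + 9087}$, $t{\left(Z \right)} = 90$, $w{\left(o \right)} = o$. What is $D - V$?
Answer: $- \frac{728443}{7982} \approx -91.261$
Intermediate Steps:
$V = \frac{10063}{7982}$ ($V = \frac{98 + 9965}{-1105 + 9087} = \frac{10063}{7982} \approx 1.2607$)
$D = -90$ ($D = \left(-1\right) 90 = -90$)
$D - V = -90 - \frac{10063}{7982} = - \frac{728443}{7982}$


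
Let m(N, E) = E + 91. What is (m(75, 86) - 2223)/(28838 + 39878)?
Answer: -1023/34358 ≈ -0.029775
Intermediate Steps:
m(N, E) = 91 + E
(m(75, 86) - 2223)/(28838 + 39878) = ((91 + 86) - 2223)/(28838 + 39878) = (177 - 2223)/68716 = -2046*1/68716 = -1023/34358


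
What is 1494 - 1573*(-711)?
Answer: 1119897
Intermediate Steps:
1494 - 1573*(-711) = 1494 + 1118403 = 1119897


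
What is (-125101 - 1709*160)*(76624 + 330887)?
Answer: -162409841451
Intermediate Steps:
(-125101 - 1709*160)*(76624 + 330887) = (-125101 - 273440)*407511 = -398541*407511 = -162409841451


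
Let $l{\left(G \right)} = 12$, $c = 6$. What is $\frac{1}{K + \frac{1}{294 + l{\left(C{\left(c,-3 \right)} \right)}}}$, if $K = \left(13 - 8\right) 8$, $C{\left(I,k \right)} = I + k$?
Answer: $\frac{306}{12241} \approx 0.024998$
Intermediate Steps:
$K = 40$ ($K = 5 \cdot 8 = 40$)
$\frac{1}{K + \frac{1}{294 + l{\left(C{\left(c,-3 \right)} \right)}}} = \frac{1}{40 + \frac{1}{294 + 12}} = \frac{1}{40 + \frac{1}{306}} = \frac{1}{\frac{12241}{306}} = \frac{306}{12241}$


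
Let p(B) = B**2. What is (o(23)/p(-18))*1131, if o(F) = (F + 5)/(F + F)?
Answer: 2639/1242 ≈ 2.1248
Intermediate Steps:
o(F) = (5 + F)/(2*F) (o(F) = (5 + F)/((2*F)) = (5 + F)*(1/(2*F)) = (5 + F)/(2*F))
(o(23)/p(-18))*1131 = (((1/2)*(5 + 23)/23)/((-18)**2))*1131 = (((1/2)*(1/23)*28)/324)*1131 = ((14/23)*(1/324))*1131 = (7/3726)*1131 = 2639/1242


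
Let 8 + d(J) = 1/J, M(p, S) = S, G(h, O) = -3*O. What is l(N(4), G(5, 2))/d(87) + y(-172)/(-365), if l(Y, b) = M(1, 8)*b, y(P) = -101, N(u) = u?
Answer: 318887/50735 ≈ 6.2853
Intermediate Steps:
d(J) = -8 + 1/J
l(Y, b) = 8*b
l(N(4), G(5, 2))/d(87) + y(-172)/(-365) = (8*(-3*2))/(-8 + 1/87) - 101/(-365) = (8*(-6))/(-8 + 1/87) - 101*(-1/365) = -48/(-695/87) + 101/365 = -48*(-87/695) + 101/365 = 4176/695 + 101/365 = 318887/50735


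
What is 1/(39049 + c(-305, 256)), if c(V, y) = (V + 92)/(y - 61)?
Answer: 65/2538114 ≈ 2.5610e-5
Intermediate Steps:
c(V, y) = (92 + V)/(-61 + y)
1/(39049 + c(-305, 256)) = 1/(39049 + (92 - 305)/(-61 + 256)) = 1/(39049 - 213/195) = 1/(39049 + (1/195)*(-213)) = 1/(39049 - 71/65) = 1/(2538114/65) = 65/2538114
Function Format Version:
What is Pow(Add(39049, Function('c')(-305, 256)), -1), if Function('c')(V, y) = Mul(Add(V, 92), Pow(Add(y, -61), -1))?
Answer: Rational(65, 2538114) ≈ 2.5610e-5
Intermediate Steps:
Function('c')(V, y) = Mul(Pow(Add(-61, y), -1), Add(92, V)) (Function('c')(V, y) = Mul(Add(92, V), Pow(Add(-61, y), -1)) = Mul(Pow(Add(-61, y), -1), Add(92, V)))
Pow(Add(39049, Function('c')(-305, 256)), -1) = Pow(Add(39049, Mul(Pow(Add(-61, 256), -1), Add(92, -305))), -1) = Pow(Add(39049, Mul(Pow(195, -1), -213)), -1) = Pow(Add(39049, Mul(Rational(1, 195), -213)), -1) = Pow(Add(39049, Rational(-71, 65)), -1) = Pow(Rational(2538114, 65), -1) = Rational(65, 2538114)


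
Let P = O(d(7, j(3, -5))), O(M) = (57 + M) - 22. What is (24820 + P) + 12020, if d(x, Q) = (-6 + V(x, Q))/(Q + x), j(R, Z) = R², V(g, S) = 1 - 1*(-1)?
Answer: 147499/4 ≈ 36875.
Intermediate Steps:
V(g, S) = 2 (V(g, S) = 1 + 1 = 2)
d(x, Q) = -4/(Q + x) (d(x, Q) = (-6 + 2)/(Q + x) = -4/(Q + x))
O(M) = 35 + M
P = 139/4 (P = 35 - 4/(3² + 7) = 35 - 4/(9 + 7) = 35 - 4/16 = 35 - 4*1/16 = 35 - ¼ = 139/4 ≈ 34.750)
(24820 + P) + 12020 = (24820 + 139/4) + 12020 = 99419/4 + 12020 = 147499/4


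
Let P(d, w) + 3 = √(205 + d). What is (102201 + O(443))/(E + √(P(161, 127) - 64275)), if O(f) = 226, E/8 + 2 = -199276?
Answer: -102427/(1594224 - I*√(64278 - √366)) ≈ -0.064249 - 1.0216e-5*I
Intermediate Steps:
E = -1594224 (E = -16 + 8*(-199276) = -16 - 1594208 = -1594224)
P(d, w) = -3 + √(205 + d)
(102201 + O(443))/(E + √(P(161, 127) - 64275)) = (102201 + 226)/(-1594224 + √((-3 + √(205 + 161)) - 64275)) = 102427/(-1594224 + √((-3 + √366) - 64275)) = 102427/(-1594224 + √(-64278 + √366))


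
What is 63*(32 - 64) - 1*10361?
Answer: -12377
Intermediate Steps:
63*(32 - 64) - 1*10361 = 63*(-32) - 10361 = -2016 - 10361 = -12377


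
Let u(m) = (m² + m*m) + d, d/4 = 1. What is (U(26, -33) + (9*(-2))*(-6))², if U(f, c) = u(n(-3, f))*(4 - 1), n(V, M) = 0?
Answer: 14400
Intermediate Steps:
d = 4 (d = 4*1 = 4)
u(m) = 4 + 2*m² (u(m) = (m² + m*m) + 4 = (m² + m²) + 4 = 2*m² + 4 = 4 + 2*m²)
U(f, c) = 12 (U(f, c) = (4 + 2*0²)*(4 - 1) = (4 + 2*0)*3 = (4 + 0)*3 = 4*3 = 12)
(U(26, -33) + (9*(-2))*(-6))² = (12 + (9*(-2))*(-6))² = (12 - 18*(-6))² = (12 + 108)² = 120² = 14400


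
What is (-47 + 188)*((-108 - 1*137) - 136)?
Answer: -53721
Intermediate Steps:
(-47 + 188)*((-108 - 1*137) - 136) = 141*((-108 - 137) - 136) = 141*(-245 - 136) = 141*(-381) = -53721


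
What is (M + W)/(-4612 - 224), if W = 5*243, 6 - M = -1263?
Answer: -207/403 ≈ -0.51365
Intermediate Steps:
M = 1269 (M = 6 - 1*(-1263) = 6 + 1263 = 1269)
W = 1215
(M + W)/(-4612 - 224) = (1269 + 1215)/(-4612 - 224) = 2484/(-4836) = 2484*(-1/4836) = -207/403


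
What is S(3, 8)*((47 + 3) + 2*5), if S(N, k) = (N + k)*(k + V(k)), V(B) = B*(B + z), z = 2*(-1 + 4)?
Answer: 79200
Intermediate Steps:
z = 6 (z = 2*3 = 6)
V(B) = B*(6 + B) (V(B) = B*(B + 6) = B*(6 + B))
S(N, k) = (N + k)*(k + k*(6 + k))
S(3, 8)*((47 + 3) + 2*5) = (8*(3 + 8 + 3*(6 + 8) + 8*(6 + 8)))*((47 + 3) + 2*5) = (8*(3 + 8 + 3*14 + 8*14))*(50 + 10) = (8*(3 + 8 + 42 + 112))*60 = (8*165)*60 = 1320*60 = 79200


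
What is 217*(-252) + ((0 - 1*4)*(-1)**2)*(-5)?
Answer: -54664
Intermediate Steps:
217*(-252) + ((0 - 1*4)*(-1)**2)*(-5) = -54684 + ((0 - 4)*1)*(-5) = -54684 - 4*1*(-5) = -54684 - 4*(-5) = -54684 + 20 = -54664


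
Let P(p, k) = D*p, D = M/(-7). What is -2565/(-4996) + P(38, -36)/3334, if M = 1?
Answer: 29836061/58298324 ≈ 0.51178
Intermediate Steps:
D = -⅐ (D = 1/(-7) = 1*(-⅐) = -⅐ ≈ -0.14286)
P(p, k) = -p/7
-2565/(-4996) + P(38, -36)/3334 = -2565/(-4996) - ⅐*38/3334 = -2565*(-1/4996) - 38/7*1/3334 = 2565/4996 - 19/11669 = 29836061/58298324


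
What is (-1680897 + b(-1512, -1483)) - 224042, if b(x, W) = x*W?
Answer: 337357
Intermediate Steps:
b(x, W) = W*x
(-1680897 + b(-1512, -1483)) - 224042 = (-1680897 - 1483*(-1512)) - 224042 = (-1680897 + 2242296) - 224042 = 561399 - 224042 = 337357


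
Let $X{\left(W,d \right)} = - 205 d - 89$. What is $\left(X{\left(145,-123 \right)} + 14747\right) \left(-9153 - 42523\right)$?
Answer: $-2060477148$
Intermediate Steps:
$X{\left(W,d \right)} = -89 - 205 d$
$\left(X{\left(145,-123 \right)} + 14747\right) \left(-9153 - 42523\right) = \left(\left(-89 - -25215\right) + 14747\right) \left(-9153 - 42523\right) = \left(\left(-89 + 25215\right) + 14747\right) \left(-51676\right) = \left(25126 + 14747\right) \left(-51676\right) = 39873 \left(-51676\right) = -2060477148$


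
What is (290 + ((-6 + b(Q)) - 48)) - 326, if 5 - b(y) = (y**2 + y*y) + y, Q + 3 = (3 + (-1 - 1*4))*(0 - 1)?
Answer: -86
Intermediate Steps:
Q = -1 (Q = -3 + (3 + (-1 - 1*4))*(0 - 1) = -3 + (3 + (-1 - 4))*(-1) = -3 + (3 - 5)*(-1) = -3 - 2*(-1) = -3 + 2 = -1)
b(y) = 5 - y - 2*y**2 (b(y) = 5 - ((y**2 + y*y) + y) = 5 - ((y**2 + y**2) + y) = 5 - (2*y**2 + y) = 5 - (y + 2*y**2) = 5 + (-y - 2*y**2) = 5 - y - 2*y**2)
(290 + ((-6 + b(Q)) - 48)) - 326 = (290 + ((-6 + (5 - 1*(-1) - 2*(-1)**2)) - 48)) - 326 = (290 + ((-6 + (5 + 1 - 2*1)) - 48)) - 326 = (290 + ((-6 + (5 + 1 - 2)) - 48)) - 326 = (290 + ((-6 + 4) - 48)) - 326 = (290 + (-2 - 48)) - 326 = (290 - 50) - 326 = 240 - 326 = -86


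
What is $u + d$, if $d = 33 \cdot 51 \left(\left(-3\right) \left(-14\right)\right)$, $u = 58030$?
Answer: $128716$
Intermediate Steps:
$d = 70686$ ($d = 1683 \cdot 42 = 70686$)
$u + d = 58030 + 70686 = 128716$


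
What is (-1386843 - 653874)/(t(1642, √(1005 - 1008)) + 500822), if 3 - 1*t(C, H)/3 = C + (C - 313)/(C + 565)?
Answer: -4503862419/1094458348 ≈ -4.1152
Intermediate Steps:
t(C, H) = 9 - 3*C - 3*(-313 + C)/(565 + C) (t(C, H) = 9 - 3*(C + (C - 313)/(C + 565)) = 9 - 3*(C + (-313 + C)/(565 + C)) = 9 + (-3*C - 3*(-313 + C)/(565 + C)) = 9 - 3*C - 3*(-313 + C)/(565 + C))
(-1386843 - 653874)/(t(1642, √(1005 - 1008)) + 500822) = (-1386843 - 653874)/(3*(2008 - 1*1642² - 563*1642)/(565 + 1642) + 500822) = -2040717/(3*(2008 - 1*2696164 - 924446)/2207 + 500822) = -2040717/(3*(1/2207)*(2008 - 2696164 - 924446) + 500822) = -2040717/(3*(1/2207)*(-3618602) + 500822) = -2040717/(-10855806/2207 + 500822) = -2040717/1094458348/2207 = -2040717*2207/1094458348 = -4503862419/1094458348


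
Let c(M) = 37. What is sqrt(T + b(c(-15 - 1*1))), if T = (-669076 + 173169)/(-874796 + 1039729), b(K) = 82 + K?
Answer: 12*sqrt(21912173715)/164933 ≈ 10.770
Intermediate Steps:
T = -495907/164933 ≈ -3.0067
sqrt(T + b(c(-15 - 1*1))) = sqrt(-495907/164933 + (82 + 37)) = sqrt(-495907/164933 + 119) = sqrt(19131120/164933) = 12*sqrt(21912173715)/164933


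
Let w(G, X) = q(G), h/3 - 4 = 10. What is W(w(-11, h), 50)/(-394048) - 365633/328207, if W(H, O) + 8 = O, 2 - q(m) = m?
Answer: -72045368539/64664655968 ≈ -1.1141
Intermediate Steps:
q(m) = 2 - m
h = 42 (h = 12 + 3*10 = 12 + 30 = 42)
w(G, X) = 2 - G
W(H, O) = -8 + O
W(w(-11, h), 50)/(-394048) - 365633/328207 = (-8 + 50)/(-394048) - 365633/328207 = 42*(-1/394048) - 365633*1/328207 = -21/197024 - 365633/328207 = -72045368539/64664655968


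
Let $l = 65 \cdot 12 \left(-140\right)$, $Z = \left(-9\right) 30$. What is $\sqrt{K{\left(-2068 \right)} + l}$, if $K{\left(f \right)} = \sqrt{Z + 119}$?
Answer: $\sqrt{-109200 + i \sqrt{151}} \approx 0.019 + 330.45 i$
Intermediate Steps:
$Z = -270$
$K{\left(f \right)} = i \sqrt{151}$ ($K{\left(f \right)} = \sqrt{-270 + 119} = \sqrt{-151} = i \sqrt{151}$)
$l = -109200$ ($l = 780 \left(-140\right) = -109200$)
$\sqrt{K{\left(-2068 \right)} + l} = \sqrt{i \sqrt{151} - 109200} = \sqrt{-109200 + i \sqrt{151}}$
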